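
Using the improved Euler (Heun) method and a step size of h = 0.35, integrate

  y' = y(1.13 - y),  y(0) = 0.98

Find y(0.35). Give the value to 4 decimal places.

1.0235

Heun: k1 = f(t_n, y_n); k2 = f(t_n + h, y_n + h·k1); y_{n+1} = y_n + (h/2)·(k1 + k2).
t=0.000000, y=0.980000:
  k1 = f(0.000000, 0.980000) = 0.147000
  k2 = f(0.350000, 1.031450) = 0.101649
  y ← 0.980000 + (0.35/2)·(0.147000 + 0.101649) = 1.023514
y(0.35) ≈ 1.0235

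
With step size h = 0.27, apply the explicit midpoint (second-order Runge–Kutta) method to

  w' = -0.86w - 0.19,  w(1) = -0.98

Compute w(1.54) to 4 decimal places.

-0.7004

Midpoint: k1 = f(x_n, w_n); k2 = f(x_n + h/2, w_n + (h/2)·k1); w_{n+1} = w_n + h·k2.
x=1.000000, w=-0.980000:
  k1 = f(1.000000, -0.980000) = 0.652800
  k2 = f(1.135000, -0.891872) = 0.577010
  w ← -0.980000 + 0.27·0.577010 = -0.824207
x=1.270000, w=-0.824207:
  k1 = f(1.270000, -0.824207) = 0.518818
  k2 = f(1.405000, -0.754167) = 0.458583
  w ← -0.824207 + 0.27·0.458583 = -0.700390
w(1.54) ≈ -0.7004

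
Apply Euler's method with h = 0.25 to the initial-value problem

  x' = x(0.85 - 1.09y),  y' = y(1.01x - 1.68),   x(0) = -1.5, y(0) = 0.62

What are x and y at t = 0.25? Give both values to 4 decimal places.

-1.5653, 0.1248

Euler on (x,y): x_{n+1} = x_n + h·x', y_{n+1} = y_n + h·y'.
0.000000: (-1.500000, 0.620000); f=(-0.261300, -1.980900) → (-1.565325, 0.124775)
(x(0.25), y(0.25)) ≈ (-1.5653, 0.1248)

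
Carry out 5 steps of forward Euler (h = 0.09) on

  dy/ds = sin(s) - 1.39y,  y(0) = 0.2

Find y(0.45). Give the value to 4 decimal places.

Euler: y_{n+1} = y_n + h·f(s_n, y_n).
s=0.000000, y=0.200000: f=-0.278000 → y ← 0.200000 + 0.09·(-0.278000) = 0.174980
s=0.090000, y=0.174980: f=-0.153344 → y ← 0.174980 + 0.09·(-0.153344) = 0.161179
s=0.180000, y=0.161179: f=-0.045009 → y ← 0.161179 + 0.09·(-0.045009) = 0.157128
s=0.270000, y=0.157128: f=0.048323 → y ← 0.157128 + 0.09·0.048323 = 0.161477
s=0.360000, y=0.161477: f=0.127821 → y ← 0.161477 + 0.09·0.127821 = 0.172981
y(0.45) ≈ 0.1730

0.1730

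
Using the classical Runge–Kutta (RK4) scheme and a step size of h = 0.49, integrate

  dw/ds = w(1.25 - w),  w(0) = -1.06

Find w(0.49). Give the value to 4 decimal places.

RK4: k1 = f(s_n, w_n); k2 = f(s_n + h/2, w_n + (h/2)·k1); k3 = f(s_n + h/2, w_n + (h/2)·k2); k4 = f(s_n + h, w_n + h·k3); w_{n+1} = w_n + (h/6)·(k1 + 2k2 + 2k3 + k4).
s=0.000000, w=-1.060000:
  k1 = f(0.000000, -1.060000) = -2.448600
  k2 = f(0.245000, -1.659907) = -4.830175
  k3 = f(0.245000, -2.243393) = -7.837053
  k4 = f(0.490000, -4.900156) = -30.136722
  w ← -1.060000 + (0.49/6)·(k1 + 2k2 + 2k3 + k4) = -5.790115
w(0.49) ≈ -5.7901

-5.7901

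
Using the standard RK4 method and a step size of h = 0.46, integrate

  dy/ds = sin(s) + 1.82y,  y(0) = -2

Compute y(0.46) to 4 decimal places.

-4.4725

RK4: k1 = f(s_n, y_n); k2 = f(s_n + h/2, y_n + (h/2)·k1); k3 = f(s_n + h/2, y_n + (h/2)·k2); k4 = f(s_n + h, y_n + h·k3); y_{n+1} = y_n + (h/6)·(k1 + 2k2 + 2k3 + k4).
s=0.000000, y=-2.000000:
  k1 = f(0.000000, -2.000000) = -3.640000
  k2 = f(0.230000, -2.837200) = -4.935726
  k3 = f(0.230000, -3.135217) = -5.478118
  k4 = f(0.460000, -4.519934) = -7.782332
  y ← -2.000000 + (0.46/6)·(k1 + 2k2 + 2k3 + k4) = -4.472502
y(0.46) ≈ -4.4725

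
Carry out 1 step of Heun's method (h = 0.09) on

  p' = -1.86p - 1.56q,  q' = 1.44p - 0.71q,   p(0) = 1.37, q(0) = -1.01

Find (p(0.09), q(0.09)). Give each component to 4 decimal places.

1.2728, -0.7813

Heun on (p,q): k1 = f(s_n, state_n); k2 = f(s_n + h, state_n + h·k1); state_{n+1} = state_n + (h/2)·(k1 + k2).
0.000000: (1.370000, -1.010000)
  k1 = (-0.972600, 2.689900)
  predictor → (1.282466, -0.767909)
  k2 = (-1.187449, 2.391966)
  → (1.272798, -0.781316)
(p(0.09), q(0.09)) ≈ (1.2728, -0.7813)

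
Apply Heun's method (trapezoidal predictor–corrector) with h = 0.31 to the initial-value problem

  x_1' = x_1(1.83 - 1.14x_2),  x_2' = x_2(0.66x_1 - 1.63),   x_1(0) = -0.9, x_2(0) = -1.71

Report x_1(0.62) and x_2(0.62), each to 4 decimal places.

-4.3021, -0.4324

Heun on (x_1,x_2): k1 = f(s_n, state_n); k2 = f(s_n + h, state_n + h·k1); state_{n+1} = state_n + (h/2)·(k1 + k2).
0.000000: (-0.900000, -1.710000)
  k1 = (-3.401460, 3.803040)
  predictor → (-1.954453, -0.531058)
  k2 = (-4.759885, 1.550656)
  → (-2.165008, -0.880177)
0.310000: (-2.165008, -0.880177)
  k1 = (-6.134339, 2.692379)
  predictor → (-4.066654, -0.045540)
  k2 = (-7.653098, 0.196458)
  → (-4.302061, -0.432407)
(x_1(0.62), x_2(0.62)) ≈ (-4.3021, -0.4324)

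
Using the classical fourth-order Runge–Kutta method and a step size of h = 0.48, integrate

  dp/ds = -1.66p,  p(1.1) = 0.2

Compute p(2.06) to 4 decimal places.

0.0411

RK4: k1 = f(s_n, p_n); k2 = f(s_n + h/2, p_n + (h/2)·k1); k3 = f(s_n + h/2, p_n + (h/2)·k2); k4 = f(s_n + h, p_n + h·k3); p_{n+1} = p_n + (h/6)·(k1 + 2k2 + 2k3 + k4).
s=1.100000, p=0.200000:
  k1 = f(1.100000, 0.200000) = -0.332000
  k2 = f(1.340000, 0.120320) = -0.199731
  k3 = f(1.340000, 0.152065) = -0.252427
  k4 = f(1.580000, 0.078835) = -0.130866
  p ← 0.200000 + (0.48/6)·(k1 + 2k2 + 2k3 + k4) = 0.090625
s=1.580000, p=0.090625:
  k1 = f(1.580000, 0.090625) = -0.150438
  k2 = f(1.820000, 0.054520) = -0.090504
  k3 = f(1.820000, 0.068905) = -0.114382
  k4 = f(2.060000, 0.035722) = -0.059299
  p ← 0.090625 + (0.48/6)·(k1 + 2k2 + 2k3 + k4) = 0.041065
p(2.06) ≈ 0.0411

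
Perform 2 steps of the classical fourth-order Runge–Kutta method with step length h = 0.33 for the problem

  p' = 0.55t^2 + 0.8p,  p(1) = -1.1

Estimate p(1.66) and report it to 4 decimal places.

-1.0385

RK4: k1 = f(t_n, p_n); k2 = f(t_n + h/2, p_n + (h/2)·k1); k3 = f(t_n + h/2, p_n + (h/2)·k2); k4 = f(t_n + h, p_n + h·k3); p_{n+1} = p_n + (h/6)·(k1 + 2k2 + 2k3 + k4).
t=1.000000, p=-1.100000:
  k1 = f(1.000000, -1.100000) = -0.330000
  k2 = f(1.165000, -1.154450) = -0.177086
  k3 = f(1.165000, -1.129219) = -0.156902
  k4 = f(1.330000, -1.151778) = 0.051473
  p ← -1.100000 + (0.33/6)·(k1 + 2k2 + 2k3 + k4) = -1.152058
t=1.330000, p=-1.152058:
  k1 = f(1.330000, -1.152058) = 0.051249
  k2 = f(1.495000, -1.143602) = 0.314382
  k3 = f(1.495000, -1.100185) = 0.349116
  k4 = f(1.660000, -1.036849) = 0.686101
  p ← -1.152058 + (0.33/6)·(k1 + 2k2 + 2k3 + k4) = -1.038519
p(1.66) ≈ -1.0385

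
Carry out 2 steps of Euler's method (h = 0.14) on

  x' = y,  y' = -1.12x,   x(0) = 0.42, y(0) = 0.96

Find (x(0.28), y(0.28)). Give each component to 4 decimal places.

0.6796, 0.8072

Euler on (x,y): x_{n+1} = x_n + h·x', y_{n+1} = y_n + h·y'.
0.000000: (0.420000, 0.960000); f=(0.960000, -0.470400) → (0.554400, 0.894144)
0.140000: (0.554400, 0.894144); f=(0.894144, -0.620928) → (0.679580, 0.807214)
(x(0.28), y(0.28)) ≈ (0.6796, 0.8072)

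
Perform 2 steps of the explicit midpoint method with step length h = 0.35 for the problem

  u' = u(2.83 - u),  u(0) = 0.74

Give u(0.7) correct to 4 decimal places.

2.0488

Midpoint: k1 = f(t_n, u_n); k2 = f(t_n + h/2, u_n + (h/2)·k1); u_{n+1} = u_n + h·k2.
t=0.000000, u=0.740000:
  k1 = f(0.000000, 0.740000) = 1.546600
  k2 = f(0.175000, 1.010655) = 1.838730
  u ← 0.740000 + 0.35·1.838730 = 1.383556
t=0.350000, u=1.383556:
  k1 = f(0.350000, 1.383556) = 2.001236
  k2 = f(0.525000, 1.733772) = 1.900609
  u ← 1.383556 + 0.35·1.900609 = 2.048769
u(0.7) ≈ 2.0488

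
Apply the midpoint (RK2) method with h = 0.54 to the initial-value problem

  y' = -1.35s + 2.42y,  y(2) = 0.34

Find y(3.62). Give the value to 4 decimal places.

Midpoint: k1 = f(s_n, y_n); k2 = f(s_n + h/2, y_n + (h/2)·k1); y_{n+1} = y_n + h·k2.
s=2.000000, y=0.340000:
  k1 = f(2.000000, 0.340000) = -1.877200
  k2 = f(2.270000, -0.166844) = -3.468262
  y ← 0.340000 + 0.54·(-3.468262) = -1.532862
s=2.540000, y=-1.532862:
  k1 = f(2.540000, -1.532862) = -7.138525
  k2 = f(2.810000, -3.460264) = -12.167338
  y ← -1.532862 + 0.54·(-12.167338) = -8.103224
s=3.080000, y=-8.103224:
  k1 = f(3.080000, -8.103224) = -23.767803
  k2 = f(3.350000, -14.520531) = -39.662185
  y ← -8.103224 + 0.54·(-39.662185) = -29.520804
y(3.62) ≈ -29.5208

-29.5208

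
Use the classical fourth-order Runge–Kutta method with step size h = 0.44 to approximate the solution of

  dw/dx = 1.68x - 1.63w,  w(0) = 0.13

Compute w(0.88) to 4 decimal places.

0.4574

RK4: k1 = f(x_n, w_n); k2 = f(x_n + h/2, w_n + (h/2)·k1); k3 = f(x_n + h/2, w_n + (h/2)·k2); k4 = f(x_n + h, w_n + h·k3); w_{n+1} = w_n + (h/6)·(k1 + 2k2 + 2k3 + k4).
x=0.000000, w=0.130000:
  k1 = f(0.000000, 0.130000) = -0.211900
  k2 = f(0.220000, 0.083382) = 0.233687
  k3 = f(0.220000, 0.181411) = 0.073900
  k4 = f(0.440000, 0.162516) = 0.474299
  w ← 0.130000 + (0.44/6)·(k1 + 2k2 + 2k3 + k4) = 0.194355
x=0.440000, w=0.194355:
  k1 = f(0.440000, 0.194355) = 0.422401
  k2 = f(0.660000, 0.287284) = 0.640528
  k3 = f(0.660000, 0.335271) = 0.562307
  k4 = f(0.880000, 0.441771) = 0.758314
  w ← 0.194355 + (0.44/6)·(k1 + 2k2 + 2k3 + k4) = 0.457357
w(0.88) ≈ 0.4574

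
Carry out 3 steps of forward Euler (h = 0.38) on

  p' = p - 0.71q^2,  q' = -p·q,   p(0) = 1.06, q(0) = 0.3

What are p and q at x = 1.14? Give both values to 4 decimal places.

2.7258, 0.0202

Euler on (p,q): p_{n+1} = p_n + h·p', q_{n+1} = q_n + h·q'.
0.000000: (1.060000, 0.300000); f=(0.996100, -0.318000) → (1.438518, 0.179160)
0.380000: (1.438518, 0.179160); f=(1.415728, -0.257725) → (1.976495, 0.081225)
0.760000: (1.976495, 0.081225); f=(1.971811, -0.160540) → (2.725783, 0.020219)
(p(1.14), q(1.14)) ≈ (2.7258, 0.0202)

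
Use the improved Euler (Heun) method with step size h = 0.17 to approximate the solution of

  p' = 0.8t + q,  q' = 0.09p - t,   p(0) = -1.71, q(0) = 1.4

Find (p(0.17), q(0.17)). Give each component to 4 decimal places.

Heun on (p,q): k1 = f(t_n, state_n); k2 = f(t_n + h, state_n + h·k1); state_{n+1} = state_n + (h/2)·(k1 + k2).
0.000000: (-1.710000, 1.400000)
  k1 = (1.400000, -0.153900)
  predictor → (-1.472000, 1.373837)
  k2 = (1.509837, -0.302480)
  → (-1.462664, 1.361208)
(p(0.17), q(0.17)) ≈ (-1.4627, 1.3612)

-1.4627, 1.3612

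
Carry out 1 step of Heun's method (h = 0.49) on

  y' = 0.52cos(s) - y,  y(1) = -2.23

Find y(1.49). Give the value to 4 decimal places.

Heun: k1 = f(s_n, y_n); k2 = f(s_n + h, y_n + h·k1); y_{n+1} = y_n + (h/2)·(k1 + k2).
s=1.000000, y=-2.230000:
  k1 = f(1.000000, -2.230000) = 2.510957
  k2 = f(1.490000, -0.999631) = 1.041599
  y ← -2.230000 + (0.49/2)·(2.510957 + 1.041599) = -1.359624
y(1.49) ≈ -1.3596

-1.3596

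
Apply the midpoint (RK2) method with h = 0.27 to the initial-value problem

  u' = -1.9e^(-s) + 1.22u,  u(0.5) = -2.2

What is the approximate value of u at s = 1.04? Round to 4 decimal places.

Midpoint: k1 = f(s_n, u_n); k2 = f(s_n + h/2, u_n + (h/2)·k1); u_{n+1} = u_n + h·k2.
s=0.500000, u=-2.200000:
  k1 = f(0.500000, -2.200000) = -3.836408
  k2 = f(0.635000, -2.717915) = -4.322734
  u ← -2.200000 + 0.27·(-4.322734) = -3.367138
s=0.770000, u=-3.367138:
  k1 = f(0.770000, -3.367138) = -4.987633
  k2 = f(0.905000, -4.040469) = -5.698001
  u ← -3.367138 + 0.27·(-5.698001) = -4.905599
u(1.04) ≈ -4.9056

-4.9056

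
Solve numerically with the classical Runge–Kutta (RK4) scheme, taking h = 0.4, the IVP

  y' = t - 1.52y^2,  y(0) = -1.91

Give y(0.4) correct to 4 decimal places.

RK4: k1 = f(t_n, y_n); k2 = f(t_n + h/2, y_n + (h/2)·k1); k3 = f(t_n + h/2, y_n + (h/2)·k2); k4 = f(t_n + h, y_n + h·k3); y_{n+1} = y_n + (h/6)·(k1 + 2k2 + 2k3 + k4).
t=0.000000, y=-1.910000:
  k1 = f(0.000000, -1.910000) = -5.545112
  k2 = f(0.200000, -3.019022) = -13.654034
  k3 = f(0.200000, -4.640807) = -32.536374
  k4 = f(0.400000, -14.924550) = -338.168119
  y ← -1.910000 + (0.4/6)·(k1 + 2k2 + 2k3 + k4) = -30.982937
y(0.4) ≈ -30.9829

-30.9829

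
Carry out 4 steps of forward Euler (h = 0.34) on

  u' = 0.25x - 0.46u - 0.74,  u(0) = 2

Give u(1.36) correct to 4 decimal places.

Euler: u_{n+1} = u_n + h·f(x_n, u_n).
x=0.000000, u=2.000000: f=-1.660000 → u ← 2.000000 + 0.34·(-1.660000) = 1.435600
x=0.340000, u=1.435600: f=-1.315376 → u ← 1.435600 + 0.34·(-1.315376) = 0.988372
x=0.680000, u=0.988372: f=-1.024651 → u ← 0.988372 + 0.34·(-1.024651) = 0.639991
x=1.020000, u=0.639991: f=-0.779396 → u ← 0.639991 + 0.34·(-0.779396) = 0.374996
u(1.36) ≈ 0.3750

0.3750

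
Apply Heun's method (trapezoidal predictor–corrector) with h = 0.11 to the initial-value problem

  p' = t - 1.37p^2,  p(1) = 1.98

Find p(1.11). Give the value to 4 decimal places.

Heun: k1 = f(t_n, p_n); k2 = f(t_n + h, p_n + h·k1); p_{n+1} = p_n + (h/2)·(k1 + k2).
t=1.000000, p=1.980000:
  k1 = f(1.000000, 1.980000) = -4.370948
  k2 = f(1.110000, 1.499196) = -1.969195
  p ← 1.980000 + (0.11/2)·(-4.370948 + (-1.969195)) = 1.631292
p(1.11) ≈ 1.6313

1.6313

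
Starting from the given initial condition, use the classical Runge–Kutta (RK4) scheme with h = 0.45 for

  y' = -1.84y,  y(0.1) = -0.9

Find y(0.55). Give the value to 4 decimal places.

-0.3958

RK4: k1 = f(t_n, y_n); k2 = f(t_n + h/2, y_n + (h/2)·k1); k3 = f(t_n + h/2, y_n + (h/2)·k2); k4 = f(t_n + h, y_n + h·k3); y_{n+1} = y_n + (h/6)·(k1 + 2k2 + 2k3 + k4).
t=0.100000, y=-0.900000:
  k1 = f(0.100000, -0.900000) = 1.656000
  k2 = f(0.325000, -0.527400) = 0.970416
  k3 = f(0.325000, -0.681656) = 1.254248
  k4 = f(0.550000, -0.335589) = 0.617483
  y ← -0.900000 + (0.45/6)·(k1 + 2k2 + 2k3 + k4) = -0.395789
y(0.55) ≈ -0.3958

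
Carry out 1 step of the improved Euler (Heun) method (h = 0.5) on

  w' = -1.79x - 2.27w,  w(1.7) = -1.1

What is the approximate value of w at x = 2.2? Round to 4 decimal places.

Heun: k1 = f(x_n, w_n); k2 = f(x_n + h, w_n + h·k1); w_{n+1} = w_n + (h/2)·(k1 + k2).
x=1.700000, w=-1.100000:
  k1 = f(1.700000, -1.100000) = -0.546000
  k2 = f(2.200000, -1.373000) = -0.821290
  w ← -1.100000 + (0.5/2)·(-0.546000 + (-0.821290)) = -1.441823
w(2.2) ≈ -1.4418

-1.4418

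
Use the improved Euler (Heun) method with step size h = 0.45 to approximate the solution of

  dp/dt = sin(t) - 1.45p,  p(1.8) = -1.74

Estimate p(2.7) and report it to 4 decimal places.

Heun: k1 = f(t_n, p_n); k2 = f(t_n + h, p_n + h·k1); p_{n+1} = p_n + (h/2)·(k1 + k2).
t=1.800000, p=-1.740000:
  k1 = f(1.800000, -1.740000) = 3.496848
  k2 = f(2.250000, -0.166419) = 1.019380
  p ← -1.740000 + (0.45/2)·(3.496848 + 1.019380) = -0.723849
t=2.250000, p=-0.723849:
  k1 = f(2.250000, -0.723849) = 1.827654
  k2 = f(2.700000, 0.098595) = 0.284416
  p ← -0.723849 + (0.45/2)·(1.827654 + 0.284416) = -0.248633
p(2.7) ≈ -0.2486

-0.2486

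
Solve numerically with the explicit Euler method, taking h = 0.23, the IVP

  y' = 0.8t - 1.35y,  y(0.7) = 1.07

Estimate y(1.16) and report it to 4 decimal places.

Euler: y_{n+1} = y_n + h·f(t_n, y_n).
t=0.700000, y=1.070000: f=-0.884500 → y ← 1.070000 + 0.23·(-0.884500) = 0.866565
t=0.930000, y=0.866565: f=-0.425863 → y ← 0.866565 + 0.23·(-0.425863) = 0.768617
y(1.16) ≈ 0.7686

0.7686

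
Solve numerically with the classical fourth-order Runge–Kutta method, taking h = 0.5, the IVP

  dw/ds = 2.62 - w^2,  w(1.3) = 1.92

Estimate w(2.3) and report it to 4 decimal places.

1.6400

RK4: k1 = f(s_n, w_n); k2 = f(s_n + h/2, w_n + (h/2)·k1); k3 = f(s_n + h/2, w_n + (h/2)·k2); k4 = f(s_n + h, w_n + h·k3); w_{n+1} = w_n + (h/6)·(k1 + 2k2 + 2k3 + k4).
s=1.300000, w=1.920000:
  k1 = f(1.300000, 1.920000) = -1.066400
  k2 = f(1.550000, 1.653400) = -0.113732
  k3 = f(1.550000, 1.891567) = -0.958026
  k4 = f(1.800000, 1.440987) = 0.543557
  w ← 1.920000 + (0.5/6)·(k1 + 2k2 + 2k3 + k4) = 1.697803
s=1.800000, w=1.697803:
  k1 = f(1.800000, 1.697803) = -0.262537
  k2 = f(2.050000, 1.632169) = -0.043977
  k3 = f(2.050000, 1.686809) = -0.225326
  k4 = f(2.300000, 1.585141) = 0.107329
  w ← 1.697803 + (0.5/6)·(k1 + 2k2 + 2k3 + k4) = 1.639986
w(2.3) ≈ 1.6400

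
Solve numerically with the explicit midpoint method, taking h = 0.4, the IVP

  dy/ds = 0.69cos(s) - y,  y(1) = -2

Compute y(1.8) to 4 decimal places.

Midpoint: k1 = f(s_n, y_n); k2 = f(s_n + h/2, y_n + (h/2)·k1); y_{n+1} = y_n + h·k2.
s=1.000000, y=-2.000000:
  k1 = f(1.000000, -2.000000) = 2.372809
  k2 = f(1.200000, -1.525438) = 1.775465
  y ← -2.000000 + 0.4·1.775465 = -1.289814
s=1.400000, y=-1.289814:
  k1 = f(1.400000, -1.289814) = 1.407091
  k2 = f(1.600000, -1.008396) = 0.988248
  y ← -1.289814 + 0.4·0.988248 = -0.894515
y(1.8) ≈ -0.8945

-0.8945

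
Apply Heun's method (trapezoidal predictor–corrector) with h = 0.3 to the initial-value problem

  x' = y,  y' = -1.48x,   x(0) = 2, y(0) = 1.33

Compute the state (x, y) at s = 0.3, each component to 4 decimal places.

2.2658, 0.3534

Heun on (x,y): k1 = f(s_n, state_n); k2 = f(s_n + h, state_n + h·k1); state_{n+1} = state_n + (h/2)·(k1 + k2).
0.000000: (2.000000, 1.330000)
  k1 = (1.330000, -2.960000)
  predictor → (2.399000, 0.442000)
  k2 = (0.442000, -3.550520)
  → (2.265800, 0.353422)
(x(0.3), y(0.3)) ≈ (2.2658, 0.3534)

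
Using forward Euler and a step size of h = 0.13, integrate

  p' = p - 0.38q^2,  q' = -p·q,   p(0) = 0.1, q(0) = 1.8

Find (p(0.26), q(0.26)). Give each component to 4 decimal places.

-0.2091, 1.7875

Euler on (p,q): p_{n+1} = p_n + h·p', q_{n+1} = q_n + h·q'.
0.000000: (0.100000, 1.800000); f=(-1.131200, -0.180000) → (-0.047056, 1.776600)
0.130000: (-0.047056, 1.776600); f=(-1.246453, 0.083600) → (-0.209095, 1.787468)
(p(0.26), q(0.26)) ≈ (-0.2091, 1.7875)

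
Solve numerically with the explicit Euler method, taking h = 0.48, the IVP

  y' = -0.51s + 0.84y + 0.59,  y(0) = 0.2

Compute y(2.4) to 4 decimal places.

Euler: y_{n+1} = y_n + h·f(s_n, y_n).
s=0.000000, y=0.200000: f=0.758000 → y ← 0.200000 + 0.48·0.758000 = 0.563840
s=0.480000, y=0.563840: f=0.818826 → y ← 0.563840 + 0.48·0.818826 = 0.956876
s=0.960000, y=0.956876: f=0.904176 → y ← 0.956876 + 0.48·0.904176 = 1.390881
s=1.440000, y=1.390881: f=1.023940 → y ← 1.390881 + 0.48·1.023940 = 1.882372
s=1.920000, y=1.882372: f=1.191992 → y ← 1.882372 + 0.48·1.191992 = 2.454528
y(2.4) ≈ 2.4545

2.4545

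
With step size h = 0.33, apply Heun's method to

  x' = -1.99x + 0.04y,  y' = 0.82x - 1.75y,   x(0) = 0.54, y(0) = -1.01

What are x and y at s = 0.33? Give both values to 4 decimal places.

Heun on (x,y): k1 = f(s_n, state_n); k2 = f(s_n + h, state_n + h·k1); state_{n+1} = state_n + (h/2)·(k1 + k2).
0.000000: (0.540000, -1.010000)
  k1 = (-1.115000, 2.210300)
  predictor → (0.172050, -0.280601)
  k2 = (-0.353604, 0.632133)
  → (0.297680, -0.540999)
(x(0.33), y(0.33)) ≈ (0.2977, -0.5410)

0.2977, -0.5410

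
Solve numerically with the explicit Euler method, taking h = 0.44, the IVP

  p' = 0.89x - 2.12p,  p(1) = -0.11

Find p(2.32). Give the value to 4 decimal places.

Euler: p_{n+1} = p_n + h·f(x_n, p_n).
x=1.000000, p=-0.110000: f=1.123200 → p ← -0.110000 + 0.44·1.123200 = 0.384208
x=1.440000, p=0.384208: f=0.467079 → p ← 0.384208 + 0.44·0.467079 = 0.589723
x=1.880000, p=0.589723: f=0.422988 → p ← 0.589723 + 0.44·0.422988 = 0.775837
p(2.32) ≈ 0.7758

0.7758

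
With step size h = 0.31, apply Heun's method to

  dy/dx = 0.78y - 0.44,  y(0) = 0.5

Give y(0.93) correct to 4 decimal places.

Heun: k1 = f(x_n, y_n); k2 = f(x_n + h, y_n + h·k1); y_{n+1} = y_n + (h/2)·(k1 + k2).
x=0.000000, y=0.500000:
  k1 = f(0.000000, 0.500000) = -0.050000
  k2 = f(0.310000, 0.484500) = -0.062090
  y ← 0.500000 + (0.31/2)·(-0.050000 + (-0.062090)) = 0.482626
x=0.310000, y=0.482626:
  k1 = f(0.310000, 0.482626) = -0.063552
  k2 = f(0.620000, 0.462925) = -0.078918
  y ← 0.482626 + (0.31/2)·(-0.063552 + (-0.078918)) = 0.460543
x=0.620000, y=0.460543:
  k1 = f(0.620000, 0.460543) = -0.080776
  k2 = f(0.930000, 0.435503) = -0.100308
  y ← 0.460543 + (0.31/2)·(-0.080776 + (-0.100308)) = 0.432475
y(0.93) ≈ 0.4325

0.4325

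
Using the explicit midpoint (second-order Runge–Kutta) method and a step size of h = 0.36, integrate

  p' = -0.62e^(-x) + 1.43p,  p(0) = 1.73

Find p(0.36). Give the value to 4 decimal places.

2.6060

Midpoint: k1 = f(x_n, p_n); k2 = f(x_n + h/2, p_n + (h/2)·k1); p_{n+1} = p_n + h·k2.
x=0.000000, p=1.730000:
  k1 = f(0.000000, 1.730000) = 1.853900
  k2 = f(0.180000, 2.063702) = 2.433226
  p ← 1.730000 + 0.36·2.433226 = 2.605961
p(0.36) ≈ 2.6060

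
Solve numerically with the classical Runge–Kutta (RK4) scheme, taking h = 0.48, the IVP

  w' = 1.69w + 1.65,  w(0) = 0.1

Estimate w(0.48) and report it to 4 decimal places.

1.4424

RK4: k1 = f(x_n, w_n); k2 = f(x_n + h/2, w_n + (h/2)·k1); k3 = f(x_n + h/2, w_n + (h/2)·k2); k4 = f(x_n + h, w_n + h·k3); w_{n+1} = w_n + (h/6)·(k1 + 2k2 + 2k3 + k4).
x=0.000000, w=0.100000:
  k1 = f(0.000000, 0.100000) = 1.819000
  k2 = f(0.240000, 0.536560) = 2.556786
  k3 = f(0.240000, 0.713629) = 2.856033
  k4 = f(0.480000, 1.470896) = 4.135814
  w ← 0.100000 + (0.48/6)·(k1 + 2k2 + 2k3 + k4) = 1.442436
w(0.48) ≈ 1.4424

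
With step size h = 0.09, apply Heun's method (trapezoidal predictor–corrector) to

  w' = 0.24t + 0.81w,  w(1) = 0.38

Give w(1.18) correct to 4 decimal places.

0.4901

Heun: k1 = f(t_n, w_n); k2 = f(t_n + h, w_n + h·k1); w_{n+1} = w_n + (h/2)·(k1 + k2).
t=1.000000, w=0.380000:
  k1 = f(1.000000, 0.380000) = 0.547800
  k2 = f(1.090000, 0.429302) = 0.609335
  w ← 0.380000 + (0.09/2)·(0.547800 + 0.609335) = 0.432071
t=1.090000, w=0.432071:
  k1 = f(1.090000, 0.432071) = 0.611578
  k2 = f(1.180000, 0.487113) = 0.677762
  w ← 0.432071 + (0.09/2)·(0.611578 + 0.677762) = 0.490091
w(1.18) ≈ 0.4901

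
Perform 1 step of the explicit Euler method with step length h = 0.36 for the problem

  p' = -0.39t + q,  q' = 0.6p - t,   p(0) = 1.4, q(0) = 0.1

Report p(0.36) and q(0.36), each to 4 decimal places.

Euler on (p,q): p_{n+1} = p_n + h·p', q_{n+1} = q_n + h·q'.
0.000000: (1.400000, 0.100000); f=(0.100000, 0.840000) → (1.436000, 0.402400)
(p(0.36), q(0.36)) ≈ (1.4360, 0.4024)

1.4360, 0.4024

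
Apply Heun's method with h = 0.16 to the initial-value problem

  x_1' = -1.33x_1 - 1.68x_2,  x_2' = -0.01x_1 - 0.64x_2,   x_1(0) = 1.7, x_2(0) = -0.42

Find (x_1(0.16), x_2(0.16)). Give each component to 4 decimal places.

Heun on (x_1,x_2): k1 = f(x_n, state_n); k2 = f(x_n + h, state_n + h·k1); state_{n+1} = state_n + (h/2)·(k1 + k2).
0.000000: (1.700000, -0.420000)
  k1 = (-1.555400, 0.251800)
  predictor → (1.451136, -0.379712)
  k2 = (-1.292095, 0.228504)
  → (1.472200, -0.381576)
(x_1(0.16), x_2(0.16)) ≈ (1.4722, -0.3816)

1.4722, -0.3816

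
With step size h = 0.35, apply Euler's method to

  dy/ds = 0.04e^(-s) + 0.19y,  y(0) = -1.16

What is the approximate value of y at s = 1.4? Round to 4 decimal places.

-1.4602

Euler: y_{n+1} = y_n + h·f(s_n, y_n).
s=0.000000, y=-1.160000: f=-0.180400 → y ← -1.160000 + 0.35·(-0.180400) = -1.223140
s=0.350000, y=-1.223140: f=-0.204209 → y ← -1.223140 + 0.35·(-0.204209) = -1.294613
s=0.700000, y=-1.294613: f=-0.226113 → y ← -1.294613 + 0.35·(-0.226113) = -1.373753
s=1.050000, y=-1.373753: f=-0.247016 → y ← -1.373753 + 0.35·(-0.247016) = -1.460208
y(1.4) ≈ -1.4602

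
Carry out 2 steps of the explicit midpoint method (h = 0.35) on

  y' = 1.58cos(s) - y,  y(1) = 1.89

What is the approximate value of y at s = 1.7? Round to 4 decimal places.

1.0747

Midpoint: k1 = f(s_n, y_n); k2 = f(s_n + h/2, y_n + (h/2)·k1); y_{n+1} = y_n + h·k2.
s=1.000000, y=1.890000:
  k1 = f(1.000000, 1.890000) = -1.036322
  k2 = f(1.175000, 1.708644) = -1.099486
  y ← 1.890000 + 0.35·(-1.099486) = 1.505180
s=1.350000, y=1.505180:
  k1 = f(1.350000, 1.505180) = -1.159149
  k2 = f(1.525000, 1.302329) = -1.229996
  y ← 1.505180 + 0.35·(-1.229996) = 1.074681
y(1.7) ≈ 1.0747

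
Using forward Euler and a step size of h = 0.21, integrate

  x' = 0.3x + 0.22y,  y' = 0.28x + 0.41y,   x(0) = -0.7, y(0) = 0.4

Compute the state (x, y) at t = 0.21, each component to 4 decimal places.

-0.7256, 0.3933

Euler on (x,y): x_{n+1} = x_n + h·x', y_{n+1} = y_n + h·y'.
0.000000: (-0.700000, 0.400000); f=(-0.122000, -0.032000) → (-0.725620, 0.393280)
(x(0.21), y(0.21)) ≈ (-0.7256, 0.3933)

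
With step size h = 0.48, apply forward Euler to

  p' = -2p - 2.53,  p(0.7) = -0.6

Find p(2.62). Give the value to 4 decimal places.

Euler: p_{n+1} = p_n + h·f(x_n, p_n).
x=0.700000, p=-0.600000: f=-1.330000 → p ← -0.600000 + 0.48·(-1.330000) = -1.238400
x=1.180000, p=-1.238400: f=-0.053200 → p ← -1.238400 + 0.48·(-0.053200) = -1.263936
x=1.660000, p=-1.263936: f=-0.002128 → p ← -1.263936 + 0.48·(-0.002128) = -1.264957
x=2.140000, p=-1.264957: f=-0.000085 → p ← -1.264957 + 0.48·(-0.000085) = -1.264998
p(2.62) ≈ -1.2650

-1.2650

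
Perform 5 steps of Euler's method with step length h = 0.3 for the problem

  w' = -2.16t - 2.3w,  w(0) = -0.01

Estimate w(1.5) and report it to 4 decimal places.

-1.0016

Euler: w_{n+1} = w_n + h·f(t_n, w_n).
t=0.000000, w=-0.010000: f=0.023000 → w ← -0.010000 + 0.3·0.023000 = -0.003100
t=0.300000, w=-0.003100: f=-0.640870 → w ← -0.003100 + 0.3·(-0.640870) = -0.195361
t=0.600000, w=-0.195361: f=-0.846670 → w ← -0.195361 + 0.3·(-0.846670) = -0.449362
t=0.900000, w=-0.449362: f=-0.910468 → w ← -0.449362 + 0.3·(-0.910468) = -0.722502
t=1.200000, w=-0.722502: f=-0.930245 → w ← -0.722502 + 0.3·(-0.930245) = -1.001576
w(1.5) ≈ -1.0016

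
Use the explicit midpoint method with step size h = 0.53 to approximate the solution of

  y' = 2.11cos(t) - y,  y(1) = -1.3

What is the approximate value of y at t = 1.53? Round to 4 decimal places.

-0.6170

Midpoint: k1 = f(t_n, y_n); k2 = f(t_n + h/2, y_n + (h/2)·k1); y_{n+1} = y_n + h·k2.
t=1.000000, y=-1.300000:
  k1 = f(1.000000, -1.300000) = 2.440038
  k2 = f(1.265000, -0.653390) = 1.288611
  y ← -1.300000 + 0.53·1.288611 = -0.617036
y(1.53) ≈ -0.6170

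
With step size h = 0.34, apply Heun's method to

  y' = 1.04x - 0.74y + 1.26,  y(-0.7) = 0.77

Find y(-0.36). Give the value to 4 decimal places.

0.8189

Heun: k1 = f(x_n, y_n); k2 = f(x_n + h, y_n + h·k1); y_{n+1} = y_n + (h/2)·(k1 + k2).
x=-0.700000, y=0.770000:
  k1 = f(-0.700000, 0.770000) = -0.037800
  k2 = f(-0.360000, 0.757148) = 0.325310
  y ← 0.770000 + (0.34/2)·(-0.037800 + 0.325310) = 0.818877
y(-0.36) ≈ 0.8189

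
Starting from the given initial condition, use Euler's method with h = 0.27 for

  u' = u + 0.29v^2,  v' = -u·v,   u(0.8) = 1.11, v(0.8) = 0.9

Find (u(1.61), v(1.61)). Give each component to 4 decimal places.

Euler on (u,v): u_{n+1} = u_n + h·u', v_{n+1} = v_n + h·v'.
0.800000: (1.110000, 0.900000); f=(1.344900, -0.999000) → (1.473123, 0.630270)
1.070000: (1.473123, 0.630270); f=(1.588323, -0.928465) → (1.901970, 0.379584)
1.340000: (1.901970, 0.379584); f=(1.943755, -0.721958) → (2.426784, 0.184656)
(u(1.61), v(1.61)) ≈ (2.4268, 0.1847)

2.4268, 0.1847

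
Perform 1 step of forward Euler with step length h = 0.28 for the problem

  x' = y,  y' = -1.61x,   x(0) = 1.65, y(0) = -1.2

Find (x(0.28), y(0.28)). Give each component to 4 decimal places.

Euler on (x,y): x_{n+1} = x_n + h·x', y_{n+1} = y_n + h·y'.
0.000000: (1.650000, -1.200000); f=(-1.200000, -2.656500) → (1.314000, -1.943820)
(x(0.28), y(0.28)) ≈ (1.3140, -1.9438)

1.3140, -1.9438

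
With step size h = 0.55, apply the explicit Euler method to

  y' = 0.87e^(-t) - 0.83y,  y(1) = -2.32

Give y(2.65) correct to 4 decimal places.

Euler: y_{n+1} = y_n + h·f(t_n, y_n).
t=1.000000, y=-2.320000: f=2.245655 → y ← -2.320000 + 0.55·2.245655 = -1.084890
t=1.550000, y=-1.084890: f=1.085114 → y ← -1.084890 + 0.55·1.085114 = -0.488077
t=2.100000, y=-0.488077: f=0.511641 → y ← -0.488077 + 0.55·0.511641 = -0.206674
y(2.65) ≈ -0.2067

-0.2067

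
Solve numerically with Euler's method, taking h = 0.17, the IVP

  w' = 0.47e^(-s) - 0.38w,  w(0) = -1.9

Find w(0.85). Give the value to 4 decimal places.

-1.1092

Euler: w_{n+1} = w_n + h·f(s_n, w_n).
s=0.000000, w=-1.900000: f=1.192000 → w ← -1.900000 + 0.17·1.192000 = -1.697360
s=0.170000, w=-1.697360: f=1.041519 → w ← -1.697360 + 0.17·1.041519 = -1.520302
s=0.340000, w=-1.520302: f=0.912247 → w ← -1.520302 + 0.17·0.912247 = -1.365220
s=0.510000, w=-1.365220: f=0.801016 → w ← -1.365220 + 0.17·0.801016 = -1.229047
s=0.680000, w=-1.229047: f=0.705148 → w ← -1.229047 + 0.17·0.705148 = -1.109172
w(0.85) ≈ -1.1092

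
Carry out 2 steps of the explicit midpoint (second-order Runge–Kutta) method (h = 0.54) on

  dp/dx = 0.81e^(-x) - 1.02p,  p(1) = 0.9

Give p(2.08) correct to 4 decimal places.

Midpoint: k1 = f(x_n, p_n); k2 = f(x_n + h/2, p_n + (h/2)·k1); p_{n+1} = p_n + h·k2.
x=1.000000, p=0.900000:
  k1 = f(1.000000, 0.900000) = -0.620018
  k2 = f(1.270000, 0.732595) = -0.519774
  p ← 0.900000 + 0.54·(-0.519774) = 0.619322
x=1.540000, p=0.619322:
  k1 = f(1.540000, 0.619322) = -0.458060
  k2 = f(1.810000, 0.495646) = -0.372999
  p ← 0.619322 + 0.54·(-0.372999) = 0.417903
p(2.08) ≈ 0.4179

0.4179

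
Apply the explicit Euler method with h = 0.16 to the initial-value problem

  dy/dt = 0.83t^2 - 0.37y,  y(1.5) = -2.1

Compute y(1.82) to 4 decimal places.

Euler: y_{n+1} = y_n + h·f(t_n, y_n).
t=1.500000, y=-2.100000: f=2.644500 → y ← -2.100000 + 0.16·2.644500 = -1.676880
t=1.660000, y=-1.676880: f=2.907594 → y ← -1.676880 + 0.16·2.907594 = -1.211665
y(1.82) ≈ -1.2117

-1.2117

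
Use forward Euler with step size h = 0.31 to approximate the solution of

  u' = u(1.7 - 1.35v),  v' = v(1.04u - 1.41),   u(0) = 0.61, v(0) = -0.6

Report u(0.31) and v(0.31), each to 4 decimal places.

Euler on (u,v): u_{n+1} = u_n + h·u', v_{n+1} = v_n + h·v'.
0.000000: (0.610000, -0.600000); f=(1.531100, 0.465360) → (1.084641, -0.455738)
(u(0.31), v(0.31)) ≈ (1.0846, -0.4557)

1.0846, -0.4557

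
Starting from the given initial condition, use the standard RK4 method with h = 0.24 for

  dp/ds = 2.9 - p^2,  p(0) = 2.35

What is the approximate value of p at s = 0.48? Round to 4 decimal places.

1.8145

RK4: k1 = f(s_n, p_n); k2 = f(s_n + h/2, p_n + (h/2)·k1); k3 = f(s_n + h/2, p_n + (h/2)·k2); k4 = f(s_n + h, p_n + h·k3); p_{n+1} = p_n + (h/6)·(k1 + 2k2 + 2k3 + k4).
s=0.000000, p=2.350000:
  k1 = f(0.000000, 2.350000) = -2.622500
  k2 = f(0.120000, 2.035300) = -1.242446
  k3 = f(0.120000, 2.200906) = -1.943989
  k4 = f(0.240000, 1.883443) = -0.647356
  p ← 2.350000 + (0.24/6)·(k1 + 2k2 + 2k3 + k4) = 1.964291
s=0.240000, p=1.964291:
  k1 = f(0.240000, 1.964291) = -0.958439
  k2 = f(0.360000, 1.849278) = -0.519830
  k3 = f(0.360000, 1.901911) = -0.717267
  k4 = f(0.480000, 1.792147) = -0.311791
  p ← 1.964291 + (0.24/6)·(k1 + 2k2 + 2k3 + k4) = 1.814514
p(0.48) ≈ 1.8145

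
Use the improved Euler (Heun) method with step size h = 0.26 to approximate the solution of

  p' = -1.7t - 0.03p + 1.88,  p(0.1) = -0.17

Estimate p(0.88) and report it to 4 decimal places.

Heun: k1 = f(t_n, p_n); k2 = f(t_n + h, p_n + h·k1); p_{n+1} = p_n + (h/2)·(k1 + k2).
t=0.100000, p=-0.170000:
  k1 = f(0.100000, -0.170000) = 1.715100
  k2 = f(0.360000, 0.275926) = 1.259722
  p ← -0.170000 + (0.26/2)·(1.715100 + 1.259722) = 0.216727
t=0.360000, p=0.216727:
  k1 = f(0.360000, 0.216727) = 1.261498
  k2 = f(0.620000, 0.544716) = 0.809659
  p ← 0.216727 + (0.26/2)·(1.261498 + 0.809659) = 0.485977
t=0.620000, p=0.485977:
  k1 = f(0.620000, 0.485977) = 0.811421
  k2 = f(0.880000, 0.696947) = 0.363092
  p ← 0.485977 + (0.26/2)·(0.811421 + 0.363092) = 0.638664
p(0.88) ≈ 0.6387

0.6387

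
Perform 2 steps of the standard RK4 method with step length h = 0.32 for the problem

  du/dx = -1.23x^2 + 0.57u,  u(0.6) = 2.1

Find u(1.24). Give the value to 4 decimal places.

2.2218

RK4: k1 = f(x_n, u_n); k2 = f(x_n + h/2, u_n + (h/2)·k1); k3 = f(x_n + h/2, u_n + (h/2)·k2); k4 = f(x_n + h, u_n + h·k3); u_{n+1} = u_n + (h/6)·(k1 + 2k2 + 2k3 + k4).
x=0.600000, u=2.100000:
  k1 = f(0.600000, 2.100000) = 0.754200
  k2 = f(0.760000, 2.220672) = 0.555335
  k3 = f(0.760000, 2.188854) = 0.537199
  k4 = f(0.920000, 2.271904) = 0.253913
  u ← 2.100000 + (0.32/6)·(k1 + 2k2 + 2k3 + k4) = 2.270303
x=0.920000, u=2.270303:
  k1 = f(0.920000, 2.270303) = 0.253001
  k2 = f(1.080000, 2.310783) = -0.117526
  k3 = f(1.080000, 2.251499) = -0.151318
  k4 = f(1.240000, 2.221881) = -0.624776
  u ← 2.270303 + (0.32/6)·(k1 + 2k2 + 2k3 + k4) = 2.221798
u(1.24) ≈ 2.2218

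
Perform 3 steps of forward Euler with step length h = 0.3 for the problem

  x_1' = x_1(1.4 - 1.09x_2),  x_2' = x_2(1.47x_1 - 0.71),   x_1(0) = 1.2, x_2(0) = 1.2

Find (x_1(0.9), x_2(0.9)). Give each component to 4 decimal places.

0.8163, 2.6870

Euler on (x_1,x_2): x_1_{n+1} = x_1_n + h·x_1', x_2_{n+1} = x_2_n + h·x_2'.
0.000000: (1.200000, 1.200000); f=(0.110400, 1.264800) → (1.233120, 1.579440)
0.300000: (1.233120, 1.579440); f=(-0.396559, 1.741627) → (1.114152, 2.101928)
0.600000: (1.114152, 2.101928); f=(-0.992823, 1.950177) → (0.816306, 2.686981)
(x_1(0.9), x_2(0.9)) ≈ (0.8163, 2.6870)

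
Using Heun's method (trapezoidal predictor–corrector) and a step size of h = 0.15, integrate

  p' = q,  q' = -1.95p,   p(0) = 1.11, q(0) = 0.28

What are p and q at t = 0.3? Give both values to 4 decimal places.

Heun on (p,q): k1 = f(t_n, state_n); k2 = f(t_n + h, state_n + h·k1); state_{n+1} = state_n + (h/2)·(k1 + k2).
0.000000: (1.110000, 0.280000)
  k1 = (0.280000, -2.164500)
  predictor → (1.152000, -0.044675)
  k2 = (-0.044675, -2.246400)
  → (1.127649, -0.050818)
0.150000: (1.127649, -0.050818)
  k1 = (-0.050818, -2.198916)
  predictor → (1.120027, -0.380655)
  k2 = (-0.380655, -2.184052)
  → (1.095289, -0.379540)
(p(0.3), q(0.3)) ≈ (1.0953, -0.3795)

1.0953, -0.3795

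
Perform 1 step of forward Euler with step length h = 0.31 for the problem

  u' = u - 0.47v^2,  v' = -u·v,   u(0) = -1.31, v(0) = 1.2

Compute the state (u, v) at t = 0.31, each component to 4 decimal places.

-1.9259, 1.6873

Euler on (u,v): u_{n+1} = u_n + h·u', v_{n+1} = v_n + h·v'.
0.000000: (-1.310000, 1.200000); f=(-1.986800, 1.572000) → (-1.925908, 1.687320)
(u(0.31), v(0.31)) ≈ (-1.9259, 1.6873)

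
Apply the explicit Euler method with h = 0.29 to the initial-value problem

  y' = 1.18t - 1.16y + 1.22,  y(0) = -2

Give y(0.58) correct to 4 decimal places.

Euler: y_{n+1} = y_n + h·f(t_n, y_n).
t=0.000000, y=-2.000000: f=3.540000 → y ← -2.000000 + 0.29·3.540000 = -0.973400
t=0.290000, y=-0.973400: f=2.691344 → y ← -0.973400 + 0.29·2.691344 = -0.192910
y(0.58) ≈ -0.1929

-0.1929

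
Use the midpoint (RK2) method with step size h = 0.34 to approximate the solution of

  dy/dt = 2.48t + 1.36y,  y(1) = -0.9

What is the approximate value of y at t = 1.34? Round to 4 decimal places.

Midpoint: k1 = f(t_n, y_n); k2 = f(t_n + h/2, y_n + (h/2)·k1); y_{n+1} = y_n + h·k2.
t=1.000000, y=-0.900000:
  k1 = f(1.000000, -0.900000) = 1.256000
  k2 = f(1.170000, -0.686480) = 1.967987
  y ← -0.900000 + 0.34·1.967987 = -0.230884
y(1.34) ≈ -0.2309

-0.2309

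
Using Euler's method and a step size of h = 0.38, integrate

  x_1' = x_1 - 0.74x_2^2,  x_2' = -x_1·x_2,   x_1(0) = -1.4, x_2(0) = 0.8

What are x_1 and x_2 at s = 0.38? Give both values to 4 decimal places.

Euler on (x_1,x_2): x_1_{n+1} = x_1_n + h·x_1', x_2_{n+1} = x_2_n + h·x_2'.
0.000000: (-1.400000, 0.800000); f=(-1.873600, 1.120000) → (-2.111968, 1.225600)
(x_1(0.38), x_2(0.38)) ≈ (-2.1120, 1.2256)

-2.1120, 1.2256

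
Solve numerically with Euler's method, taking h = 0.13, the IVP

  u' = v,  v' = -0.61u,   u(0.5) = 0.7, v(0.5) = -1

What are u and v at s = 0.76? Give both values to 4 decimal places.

0.4328, -1.1007

Euler on (u,v): u_{n+1} = u_n + h·u', v_{n+1} = v_n + h·v'.
0.500000: (0.700000, -1.000000); f=(-1.000000, -0.427000) → (0.570000, -1.055510)
0.630000: (0.570000, -1.055510); f=(-1.055510, -0.347700) → (0.432784, -1.100711)
(u(0.76), v(0.76)) ≈ (0.4328, -1.1007)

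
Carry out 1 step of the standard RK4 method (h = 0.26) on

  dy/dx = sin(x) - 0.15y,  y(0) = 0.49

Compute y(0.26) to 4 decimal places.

RK4: k1 = f(x_n, y_n); k2 = f(x_n + h/2, y_n + (h/2)·k1); k3 = f(x_n + h/2, y_n + (h/2)·k2); k4 = f(x_n + h, y_n + h·k3); y_{n+1} = y_n + (h/6)·(k1 + 2k2 + 2k3 + k4).
x=0.000000, y=0.490000:
  k1 = f(0.000000, 0.490000) = -0.073500
  k2 = f(0.130000, 0.480445) = 0.057567
  k3 = f(0.130000, 0.497484) = 0.055012
  k4 = f(0.260000, 0.504303) = 0.181435
  y ← 0.490000 + (0.26/6)·(k1 + 2k2 + 2k3 + k4) = 0.504434
y(0.26) ≈ 0.5044

0.5044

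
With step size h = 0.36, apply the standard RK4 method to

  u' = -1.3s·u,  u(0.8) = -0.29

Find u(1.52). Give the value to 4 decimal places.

RK4: k1 = f(s_n, u_n); k2 = f(s_n + h/2, u_n + (h/2)·k1); k3 = f(s_n + h/2, u_n + (h/2)·k2); k4 = f(s_n + h, u_n + h·k3); u_{n+1} = u_n + (h/6)·(k1 + 2k2 + 2k3 + k4).
s=0.800000, u=-0.290000:
  k1 = f(0.800000, -0.290000) = 0.301600
  k2 = f(0.980000, -0.235712) = 0.300297
  k3 = f(0.980000, -0.235947) = 0.300596
  k4 = f(1.160000, -0.181785) = 0.274133
  u ← -0.290000 + (0.36/6)·(k1 + 2k2 + 2k3 + k4) = -0.183349
s=1.160000, u=-0.183349:
  k1 = f(1.160000, -0.183349) = 0.276490
  k2 = f(1.340000, -0.133581) = 0.232698
  k3 = f(1.340000, -0.141463) = 0.246429
  k4 = f(1.520000, -0.094634) = 0.186998
  u ← -0.183349 + (0.36/6)·(k1 + 2k2 + 2k3 + k4) = -0.098044
u(1.52) ≈ -0.0980

-0.0980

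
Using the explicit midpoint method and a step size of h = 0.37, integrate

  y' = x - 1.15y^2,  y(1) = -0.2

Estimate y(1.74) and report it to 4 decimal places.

0.7157

Midpoint: k1 = f(x_n, y_n); k2 = f(x_n + h/2, y_n + (h/2)·k1); y_{n+1} = y_n + h·k2.
x=1.000000, y=-0.200000:
  k1 = f(1.000000, -0.200000) = 0.954000
  k2 = f(1.185000, -0.023510) = 1.184364
  y ← -0.200000 + 0.37·1.184364 = 0.238215
x=1.370000, y=0.238215:
  k1 = f(1.370000, 0.238215) = 1.304742
  k2 = f(1.555000, 0.479592) = 1.290490
  y ← 0.238215 + 0.37·1.290490 = 0.715696
y(1.74) ≈ 0.7157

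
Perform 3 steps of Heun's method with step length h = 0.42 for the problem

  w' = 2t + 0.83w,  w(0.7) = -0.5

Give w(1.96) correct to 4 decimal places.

3.8233

Heun: k1 = f(t_n, w_n); k2 = f(t_n + h, w_n + h·k1); w_{n+1} = w_n + (h/2)·(k1 + k2).
t=0.700000, w=-0.500000:
  k1 = f(0.700000, -0.500000) = 0.985000
  k2 = f(1.120000, -0.086300) = 2.168371
  w ← -0.500000 + (0.42/2)·(0.985000 + 2.168371) = 0.162208
t=1.120000, w=0.162208:
  k1 = f(1.120000, 0.162208) = 2.374633
  k2 = f(1.540000, 1.159554) = 4.042429
  w ← 0.162208 + (0.42/2)·(2.374633 + 4.042429) = 1.509791
t=1.540000, w=1.509791:
  k1 = f(1.540000, 1.509791) = 4.333126
  k2 = f(1.960000, 3.329704) = 6.683654
  w ← 1.509791 + (0.42/2)·(4.333126 + 6.683654) = 3.823315
w(1.96) ≈ 3.8233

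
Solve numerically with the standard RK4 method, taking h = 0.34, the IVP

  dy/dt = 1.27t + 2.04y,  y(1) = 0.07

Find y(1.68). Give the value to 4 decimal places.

RK4: k1 = f(t_n, y_n); k2 = f(t_n + h/2, y_n + (h/2)·k1); k3 = f(t_n + h/2, y_n + (h/2)·k2); k4 = f(t_n + h, y_n + h·k3); y_{n+1} = y_n + (h/6)·(k1 + 2k2 + 2k3 + k4).
t=1.000000, y=0.070000:
  k1 = f(1.000000, 0.070000) = 1.412800
  k2 = f(1.170000, 0.310176) = 2.118659
  k3 = f(1.170000, 0.430172) = 2.363451
  k4 = f(1.340000, 0.873573) = 3.483890
  y ← 0.070000 + (0.34/6)·(k1 + 2k2 + 2k3 + k4) = 0.855452
t=1.340000, y=0.855452:
  k1 = f(1.340000, 0.855452) = 3.446921
  k2 = f(1.510000, 1.441428) = 4.858213
  k3 = f(1.510000, 1.681348) = 5.347650
  k4 = f(1.680000, 2.673652) = 7.587851
  y ← 0.855452 + (0.34/6)·(k1 + 2k2 + 2k3 + k4) = 2.637420
y(1.68) ≈ 2.6374

2.6374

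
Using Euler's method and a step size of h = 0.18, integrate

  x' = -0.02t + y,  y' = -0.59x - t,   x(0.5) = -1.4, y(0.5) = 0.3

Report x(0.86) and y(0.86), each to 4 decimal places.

-1.2857, 0.3794

Euler on (x,y): x_{n+1} = x_n + h·x', y_{n+1} = y_n + h·y'.
0.500000: (-1.400000, 0.300000); f=(0.290000, 0.326000) → (-1.347800, 0.358680)
0.680000: (-1.347800, 0.358680); f=(0.345080, 0.115202) → (-1.285686, 0.379416)
(x(0.86), y(0.86)) ≈ (-1.2857, 0.3794)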